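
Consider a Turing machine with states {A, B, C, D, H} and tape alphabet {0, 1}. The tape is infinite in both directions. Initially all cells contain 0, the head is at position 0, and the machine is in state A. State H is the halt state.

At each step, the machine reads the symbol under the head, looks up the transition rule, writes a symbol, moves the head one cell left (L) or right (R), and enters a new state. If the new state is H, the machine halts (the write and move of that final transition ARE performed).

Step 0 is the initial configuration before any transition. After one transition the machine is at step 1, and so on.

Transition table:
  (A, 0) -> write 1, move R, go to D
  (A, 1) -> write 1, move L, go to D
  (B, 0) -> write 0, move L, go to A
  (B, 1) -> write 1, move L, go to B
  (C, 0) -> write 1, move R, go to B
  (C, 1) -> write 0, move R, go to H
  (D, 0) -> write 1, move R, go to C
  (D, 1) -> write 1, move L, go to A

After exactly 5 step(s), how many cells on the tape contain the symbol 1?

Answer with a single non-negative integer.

Answer: 3

Derivation:
Step 1: in state A at pos 0, read 0 -> (A,0)->write 1,move R,goto D. Now: state=D, head=1, tape[-1..2]=0100 (head:   ^)
Step 2: in state D at pos 1, read 0 -> (D,0)->write 1,move R,goto C. Now: state=C, head=2, tape[-1..3]=01100 (head:    ^)
Step 3: in state C at pos 2, read 0 -> (C,0)->write 1,move R,goto B. Now: state=B, head=3, tape[-1..4]=011100 (head:     ^)
Step 4: in state B at pos 3, read 0 -> (B,0)->write 0,move L,goto A. Now: state=A, head=2, tape[-1..4]=011100 (head:    ^)
Step 5: in state A at pos 2, read 1 -> (A,1)->write 1,move L,goto D. Now: state=D, head=1, tape[-1..4]=011100 (head:   ^)
Cells containing 1 after step 5: {0, 1, 2} -> 3 cell(s)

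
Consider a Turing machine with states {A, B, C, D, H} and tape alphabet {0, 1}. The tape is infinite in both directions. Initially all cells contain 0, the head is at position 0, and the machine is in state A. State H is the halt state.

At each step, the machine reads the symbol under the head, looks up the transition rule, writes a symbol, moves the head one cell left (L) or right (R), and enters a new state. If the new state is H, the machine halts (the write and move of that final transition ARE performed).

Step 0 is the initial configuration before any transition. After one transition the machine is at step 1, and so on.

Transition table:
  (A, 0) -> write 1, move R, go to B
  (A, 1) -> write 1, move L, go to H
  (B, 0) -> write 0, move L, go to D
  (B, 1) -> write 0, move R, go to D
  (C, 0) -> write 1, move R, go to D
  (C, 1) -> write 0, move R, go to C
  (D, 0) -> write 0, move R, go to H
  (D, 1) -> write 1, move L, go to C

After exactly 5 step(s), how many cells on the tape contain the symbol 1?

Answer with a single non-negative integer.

Step 1: in state A at pos 0, read 0 -> (A,0)->write 1,move R,goto B. Now: state=B, head=1, tape[-1..2]=0100 (head:   ^)
Step 2: in state B at pos 1, read 0 -> (B,0)->write 0,move L,goto D. Now: state=D, head=0, tape[-1..2]=0100 (head:  ^)
Step 3: in state D at pos 0, read 1 -> (D,1)->write 1,move L,goto C. Now: state=C, head=-1, tape[-2..2]=00100 (head:  ^)
Step 4: in state C at pos -1, read 0 -> (C,0)->write 1,move R,goto D. Now: state=D, head=0, tape[-2..2]=01100 (head:   ^)
Step 5: in state D at pos 0, read 1 -> (D,1)->write 1,move L,goto C. Now: state=C, head=-1, tape[-2..2]=01100 (head:  ^)
Cells containing 1 after step 5: {-1, 0} -> 2 cell(s)

Answer: 2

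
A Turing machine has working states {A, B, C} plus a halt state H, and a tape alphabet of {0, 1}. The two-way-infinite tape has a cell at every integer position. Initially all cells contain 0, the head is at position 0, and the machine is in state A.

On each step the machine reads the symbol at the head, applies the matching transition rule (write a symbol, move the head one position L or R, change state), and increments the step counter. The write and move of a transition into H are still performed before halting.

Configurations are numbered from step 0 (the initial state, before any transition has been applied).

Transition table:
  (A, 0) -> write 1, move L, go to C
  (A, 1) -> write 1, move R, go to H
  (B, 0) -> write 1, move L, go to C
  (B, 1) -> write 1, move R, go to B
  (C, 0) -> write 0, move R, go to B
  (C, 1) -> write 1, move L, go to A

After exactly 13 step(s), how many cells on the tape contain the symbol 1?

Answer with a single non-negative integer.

Step 1: in state A at pos 0, read 0 -> (A,0)->write 1,move L,goto C. Now: state=C, head=-1, tape[-2..1]=0010 (head:  ^)
Step 2: in state C at pos -1, read 0 -> (C,0)->write 0,move R,goto B. Now: state=B, head=0, tape[-2..1]=0010 (head:   ^)
Step 3: in state B at pos 0, read 1 -> (B,1)->write 1,move R,goto B. Now: state=B, head=1, tape[-2..2]=00100 (head:    ^)
Step 4: in state B at pos 1, read 0 -> (B,0)->write 1,move L,goto C. Now: state=C, head=0, tape[-2..2]=00110 (head:   ^)
Step 5: in state C at pos 0, read 1 -> (C,1)->write 1,move L,goto A. Now: state=A, head=-1, tape[-2..2]=00110 (head:  ^)
Step 6: in state A at pos -1, read 0 -> (A,0)->write 1,move L,goto C. Now: state=C, head=-2, tape[-3..2]=001110 (head:  ^)
Step 7: in state C at pos -2, read 0 -> (C,0)->write 0,move R,goto B. Now: state=B, head=-1, tape[-3..2]=001110 (head:   ^)
Step 8: in state B at pos -1, read 1 -> (B,1)->write 1,move R,goto B. Now: state=B, head=0, tape[-3..2]=001110 (head:    ^)
Step 9: in state B at pos 0, read 1 -> (B,1)->write 1,move R,goto B. Now: state=B, head=1, tape[-3..2]=001110 (head:     ^)
Step 10: in state B at pos 1, read 1 -> (B,1)->write 1,move R,goto B. Now: state=B, head=2, tape[-3..3]=0011100 (head:      ^)
Step 11: in state B at pos 2, read 0 -> (B,0)->write 1,move L,goto C. Now: state=C, head=1, tape[-3..3]=0011110 (head:     ^)
Step 12: in state C at pos 1, read 1 -> (C,1)->write 1,move L,goto A. Now: state=A, head=0, tape[-3..3]=0011110 (head:    ^)
Step 13: in state A at pos 0, read 1 -> (A,1)->write 1,move R,goto H. Now: state=H, head=1, tape[-3..3]=0011110 (head:     ^)
Cells containing 1 after step 13: {-1, 0, 1, 2} -> 4 cell(s)

Answer: 4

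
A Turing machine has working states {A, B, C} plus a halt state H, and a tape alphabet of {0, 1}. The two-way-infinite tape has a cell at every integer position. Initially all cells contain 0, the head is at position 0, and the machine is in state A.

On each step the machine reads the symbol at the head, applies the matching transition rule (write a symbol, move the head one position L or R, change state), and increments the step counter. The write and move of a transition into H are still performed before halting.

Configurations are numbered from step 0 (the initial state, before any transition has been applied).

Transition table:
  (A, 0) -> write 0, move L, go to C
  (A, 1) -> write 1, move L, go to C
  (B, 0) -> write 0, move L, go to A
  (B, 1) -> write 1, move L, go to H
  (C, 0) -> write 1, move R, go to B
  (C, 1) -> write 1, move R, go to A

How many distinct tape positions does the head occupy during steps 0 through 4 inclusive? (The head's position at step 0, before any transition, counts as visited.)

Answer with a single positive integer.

Step 1: in state A at pos 0, read 0 -> (A,0)->write 0,move L,goto C. Now: state=C, head=-1, tape[-2..1]=0000 (head:  ^)
Step 2: in state C at pos -1, read 0 -> (C,0)->write 1,move R,goto B. Now: state=B, head=0, tape[-2..1]=0100 (head:   ^)
Step 3: in state B at pos 0, read 0 -> (B,0)->write 0,move L,goto A. Now: state=A, head=-1, tape[-2..1]=0100 (head:  ^)
Step 4: in state A at pos -1, read 1 -> (A,1)->write 1,move L,goto C. Now: state=C, head=-2, tape[-3..1]=00100 (head:  ^)
Head positions at steps 0..4: starting at 0, distinct positions visited = {-2, -1, 0} -> 3 position(s)

Answer: 3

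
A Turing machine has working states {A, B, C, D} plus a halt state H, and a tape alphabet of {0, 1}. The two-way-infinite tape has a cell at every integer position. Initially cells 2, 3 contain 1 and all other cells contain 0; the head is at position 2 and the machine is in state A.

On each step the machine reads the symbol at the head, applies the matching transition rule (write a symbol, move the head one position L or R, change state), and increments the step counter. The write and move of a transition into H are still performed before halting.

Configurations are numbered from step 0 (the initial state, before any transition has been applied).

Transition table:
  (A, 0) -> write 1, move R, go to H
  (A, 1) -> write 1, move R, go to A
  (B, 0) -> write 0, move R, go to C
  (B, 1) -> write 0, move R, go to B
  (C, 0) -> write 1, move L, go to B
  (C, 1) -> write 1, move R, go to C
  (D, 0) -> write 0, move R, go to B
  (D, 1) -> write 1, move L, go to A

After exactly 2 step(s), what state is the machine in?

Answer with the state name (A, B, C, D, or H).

Answer: A

Derivation:
Step 1: in state A at pos 2, read 1 -> (A,1)->write 1,move R,goto A. Now: state=A, head=3, tape[1..4]=0110 (head:   ^)
Step 2: in state A at pos 3, read 1 -> (A,1)->write 1,move R,goto A. Now: state=A, head=4, tape[1..5]=01100 (head:    ^)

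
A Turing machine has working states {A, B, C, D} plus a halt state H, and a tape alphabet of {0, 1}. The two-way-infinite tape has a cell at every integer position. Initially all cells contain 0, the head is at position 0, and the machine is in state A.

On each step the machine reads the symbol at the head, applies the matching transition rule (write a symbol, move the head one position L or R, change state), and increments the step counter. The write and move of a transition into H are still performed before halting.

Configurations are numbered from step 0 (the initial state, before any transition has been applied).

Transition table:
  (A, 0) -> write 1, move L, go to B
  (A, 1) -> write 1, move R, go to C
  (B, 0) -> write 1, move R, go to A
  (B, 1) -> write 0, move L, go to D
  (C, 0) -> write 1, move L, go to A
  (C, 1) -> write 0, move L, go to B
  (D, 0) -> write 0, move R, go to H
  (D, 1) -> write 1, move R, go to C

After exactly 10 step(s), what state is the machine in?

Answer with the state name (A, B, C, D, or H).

Step 1: in state A at pos 0, read 0 -> (A,0)->write 1,move L,goto B. Now: state=B, head=-1, tape[-2..1]=0010 (head:  ^)
Step 2: in state B at pos -1, read 0 -> (B,0)->write 1,move R,goto A. Now: state=A, head=0, tape[-2..1]=0110 (head:   ^)
Step 3: in state A at pos 0, read 1 -> (A,1)->write 1,move R,goto C. Now: state=C, head=1, tape[-2..2]=01100 (head:    ^)
Step 4: in state C at pos 1, read 0 -> (C,0)->write 1,move L,goto A. Now: state=A, head=0, tape[-2..2]=01110 (head:   ^)
Step 5: in state A at pos 0, read 1 -> (A,1)->write 1,move R,goto C. Now: state=C, head=1, tape[-2..2]=01110 (head:    ^)
Step 6: in state C at pos 1, read 1 -> (C,1)->write 0,move L,goto B. Now: state=B, head=0, tape[-2..2]=01100 (head:   ^)
Step 7: in state B at pos 0, read 1 -> (B,1)->write 0,move L,goto D. Now: state=D, head=-1, tape[-2..2]=01000 (head:  ^)
Step 8: in state D at pos -1, read 1 -> (D,1)->write 1,move R,goto C. Now: state=C, head=0, tape[-2..2]=01000 (head:   ^)
Step 9: in state C at pos 0, read 0 -> (C,0)->write 1,move L,goto A. Now: state=A, head=-1, tape[-2..2]=01100 (head:  ^)
Step 10: in state A at pos -1, read 1 -> (A,1)->write 1,move R,goto C. Now: state=C, head=0, tape[-2..2]=01100 (head:   ^)

Answer: C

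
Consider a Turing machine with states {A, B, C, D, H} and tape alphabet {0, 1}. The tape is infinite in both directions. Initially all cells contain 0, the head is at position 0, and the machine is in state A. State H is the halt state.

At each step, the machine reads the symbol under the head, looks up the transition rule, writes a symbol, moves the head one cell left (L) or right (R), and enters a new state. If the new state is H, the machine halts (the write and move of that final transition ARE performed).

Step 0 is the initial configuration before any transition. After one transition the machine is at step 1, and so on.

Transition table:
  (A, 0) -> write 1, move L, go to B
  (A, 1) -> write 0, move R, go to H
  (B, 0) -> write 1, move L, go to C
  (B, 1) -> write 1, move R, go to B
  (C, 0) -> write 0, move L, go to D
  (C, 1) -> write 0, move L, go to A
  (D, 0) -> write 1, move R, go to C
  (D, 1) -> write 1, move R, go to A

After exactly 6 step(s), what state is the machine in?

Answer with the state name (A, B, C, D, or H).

Answer: A

Derivation:
Step 1: in state A at pos 0, read 0 -> (A,0)->write 1,move L,goto B. Now: state=B, head=-1, tape[-2..1]=0010 (head:  ^)
Step 2: in state B at pos -1, read 0 -> (B,0)->write 1,move L,goto C. Now: state=C, head=-2, tape[-3..1]=00110 (head:  ^)
Step 3: in state C at pos -2, read 0 -> (C,0)->write 0,move L,goto D. Now: state=D, head=-3, tape[-4..1]=000110 (head:  ^)
Step 4: in state D at pos -3, read 0 -> (D,0)->write 1,move R,goto C. Now: state=C, head=-2, tape[-4..1]=010110 (head:   ^)
Step 5: in state C at pos -2, read 0 -> (C,0)->write 0,move L,goto D. Now: state=D, head=-3, tape[-4..1]=010110 (head:  ^)
Step 6: in state D at pos -3, read 1 -> (D,1)->write 1,move R,goto A. Now: state=A, head=-2, tape[-4..1]=010110 (head:   ^)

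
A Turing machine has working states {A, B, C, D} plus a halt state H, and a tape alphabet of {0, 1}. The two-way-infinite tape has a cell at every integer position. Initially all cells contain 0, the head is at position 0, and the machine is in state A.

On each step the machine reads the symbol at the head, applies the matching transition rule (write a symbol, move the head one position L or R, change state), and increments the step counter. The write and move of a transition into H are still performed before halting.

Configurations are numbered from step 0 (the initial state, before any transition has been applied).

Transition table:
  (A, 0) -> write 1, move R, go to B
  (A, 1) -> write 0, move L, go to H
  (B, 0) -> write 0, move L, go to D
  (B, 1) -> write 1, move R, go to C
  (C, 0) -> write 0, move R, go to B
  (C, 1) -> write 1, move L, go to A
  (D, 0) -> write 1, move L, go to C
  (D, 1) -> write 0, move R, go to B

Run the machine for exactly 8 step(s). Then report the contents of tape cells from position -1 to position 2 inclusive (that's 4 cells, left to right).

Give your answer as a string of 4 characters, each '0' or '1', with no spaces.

Step 1: in state A at pos 0, read 0 -> (A,0)->write 1,move R,goto B. Now: state=B, head=1, tape[-1..2]=0100 (head:   ^)
Step 2: in state B at pos 1, read 0 -> (B,0)->write 0,move L,goto D. Now: state=D, head=0, tape[-1..2]=0100 (head:  ^)
Step 3: in state D at pos 0, read 1 -> (D,1)->write 0,move R,goto B. Now: state=B, head=1, tape[-1..2]=0000 (head:   ^)
Step 4: in state B at pos 1, read 0 -> (B,0)->write 0,move L,goto D. Now: state=D, head=0, tape[-1..2]=0000 (head:  ^)
Step 5: in state D at pos 0, read 0 -> (D,0)->write 1,move L,goto C. Now: state=C, head=-1, tape[-2..2]=00100 (head:  ^)
Step 6: in state C at pos -1, read 0 -> (C,0)->write 0,move R,goto B. Now: state=B, head=0, tape[-2..2]=00100 (head:   ^)
Step 7: in state B at pos 0, read 1 -> (B,1)->write 1,move R,goto C. Now: state=C, head=1, tape[-2..2]=00100 (head:    ^)
Step 8: in state C at pos 1, read 0 -> (C,0)->write 0,move R,goto B. Now: state=B, head=2, tape[-2..3]=001000 (head:     ^)

Answer: 0100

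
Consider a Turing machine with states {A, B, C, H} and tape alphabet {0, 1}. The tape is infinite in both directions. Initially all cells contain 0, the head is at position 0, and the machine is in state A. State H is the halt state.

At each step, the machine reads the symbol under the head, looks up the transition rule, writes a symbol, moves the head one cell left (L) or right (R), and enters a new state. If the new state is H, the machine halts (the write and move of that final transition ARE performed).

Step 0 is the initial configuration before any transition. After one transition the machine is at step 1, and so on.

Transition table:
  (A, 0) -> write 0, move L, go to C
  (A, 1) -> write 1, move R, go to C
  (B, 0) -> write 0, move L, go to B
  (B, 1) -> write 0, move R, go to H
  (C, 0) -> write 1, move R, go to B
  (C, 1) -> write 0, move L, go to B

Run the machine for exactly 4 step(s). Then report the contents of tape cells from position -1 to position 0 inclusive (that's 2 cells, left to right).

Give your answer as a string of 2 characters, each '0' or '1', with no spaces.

Step 1: in state A at pos 0, read 0 -> (A,0)->write 0,move L,goto C. Now: state=C, head=-1, tape[-2..1]=0000 (head:  ^)
Step 2: in state C at pos -1, read 0 -> (C,0)->write 1,move R,goto B. Now: state=B, head=0, tape[-2..1]=0100 (head:   ^)
Step 3: in state B at pos 0, read 0 -> (B,0)->write 0,move L,goto B. Now: state=B, head=-1, tape[-2..1]=0100 (head:  ^)
Step 4: in state B at pos -1, read 1 -> (B,1)->write 0,move R,goto H. Now: state=H, head=0, tape[-2..1]=0000 (head:   ^)

Answer: 00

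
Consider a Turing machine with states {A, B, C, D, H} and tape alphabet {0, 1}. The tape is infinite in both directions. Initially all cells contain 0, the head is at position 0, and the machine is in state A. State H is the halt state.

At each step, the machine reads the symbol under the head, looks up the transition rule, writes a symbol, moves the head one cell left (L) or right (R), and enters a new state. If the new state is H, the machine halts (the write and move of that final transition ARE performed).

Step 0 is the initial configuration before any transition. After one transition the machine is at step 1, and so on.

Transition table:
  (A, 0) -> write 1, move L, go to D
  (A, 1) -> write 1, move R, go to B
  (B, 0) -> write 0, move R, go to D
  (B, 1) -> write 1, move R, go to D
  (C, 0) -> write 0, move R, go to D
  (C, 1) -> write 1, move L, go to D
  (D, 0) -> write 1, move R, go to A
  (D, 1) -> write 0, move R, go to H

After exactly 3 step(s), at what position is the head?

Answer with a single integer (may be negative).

Step 1: in state A at pos 0, read 0 -> (A,0)->write 1,move L,goto D. Now: state=D, head=-1, tape[-2..1]=0010 (head:  ^)
Step 2: in state D at pos -1, read 0 -> (D,0)->write 1,move R,goto A. Now: state=A, head=0, tape[-2..1]=0110 (head:   ^)
Step 3: in state A at pos 0, read 1 -> (A,1)->write 1,move R,goto B. Now: state=B, head=1, tape[-2..2]=01100 (head:    ^)

Answer: 1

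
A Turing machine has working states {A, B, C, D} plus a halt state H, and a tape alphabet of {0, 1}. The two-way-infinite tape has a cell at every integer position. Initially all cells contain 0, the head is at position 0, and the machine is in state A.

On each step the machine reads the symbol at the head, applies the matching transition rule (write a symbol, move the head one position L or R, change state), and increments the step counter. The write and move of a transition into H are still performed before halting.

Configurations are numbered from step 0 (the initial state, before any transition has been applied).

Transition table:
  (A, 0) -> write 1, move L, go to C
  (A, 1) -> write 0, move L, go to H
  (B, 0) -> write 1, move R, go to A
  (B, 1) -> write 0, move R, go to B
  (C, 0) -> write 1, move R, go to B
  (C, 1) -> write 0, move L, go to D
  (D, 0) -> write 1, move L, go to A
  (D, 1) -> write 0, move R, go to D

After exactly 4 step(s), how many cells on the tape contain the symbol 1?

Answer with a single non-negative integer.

Step 1: in state A at pos 0, read 0 -> (A,0)->write 1,move L,goto C. Now: state=C, head=-1, tape[-2..1]=0010 (head:  ^)
Step 2: in state C at pos -1, read 0 -> (C,0)->write 1,move R,goto B. Now: state=B, head=0, tape[-2..1]=0110 (head:   ^)
Step 3: in state B at pos 0, read 1 -> (B,1)->write 0,move R,goto B. Now: state=B, head=1, tape[-2..2]=01000 (head:    ^)
Step 4: in state B at pos 1, read 0 -> (B,0)->write 1,move R,goto A. Now: state=A, head=2, tape[-2..3]=010100 (head:     ^)
Cells containing 1 after step 4: {-1, 1} -> 2 cell(s)

Answer: 2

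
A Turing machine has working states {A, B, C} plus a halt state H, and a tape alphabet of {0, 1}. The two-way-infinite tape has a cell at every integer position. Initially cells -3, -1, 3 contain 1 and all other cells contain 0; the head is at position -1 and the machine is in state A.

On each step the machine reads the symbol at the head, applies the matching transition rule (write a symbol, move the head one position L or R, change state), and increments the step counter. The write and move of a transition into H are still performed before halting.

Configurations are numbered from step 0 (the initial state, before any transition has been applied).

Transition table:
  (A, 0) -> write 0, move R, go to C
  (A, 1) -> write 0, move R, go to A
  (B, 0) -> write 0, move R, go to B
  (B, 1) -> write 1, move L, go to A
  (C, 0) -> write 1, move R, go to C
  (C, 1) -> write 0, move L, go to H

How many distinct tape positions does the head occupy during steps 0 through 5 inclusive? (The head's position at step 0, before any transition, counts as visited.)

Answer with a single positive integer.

Answer: 5

Derivation:
Step 1: in state A at pos -1, read 1 -> (A,1)->write 0,move R,goto A. Now: state=A, head=0, tape[-4..4]=010000010 (head:     ^)
Step 2: in state A at pos 0, read 0 -> (A,0)->write 0,move R,goto C. Now: state=C, head=1, tape[-4..4]=010000010 (head:      ^)
Step 3: in state C at pos 1, read 0 -> (C,0)->write 1,move R,goto C. Now: state=C, head=2, tape[-4..4]=010001010 (head:       ^)
Step 4: in state C at pos 2, read 0 -> (C,0)->write 1,move R,goto C. Now: state=C, head=3, tape[-4..4]=010001110 (head:        ^)
Step 5: in state C at pos 3, read 1 -> (C,1)->write 0,move L,goto H. Now: state=H, head=2, tape[-4..4]=010001100 (head:       ^)
Head positions at steps 0..5: starting at -1, distinct positions visited = {-1, 0, 1, 2, 3} -> 5 position(s)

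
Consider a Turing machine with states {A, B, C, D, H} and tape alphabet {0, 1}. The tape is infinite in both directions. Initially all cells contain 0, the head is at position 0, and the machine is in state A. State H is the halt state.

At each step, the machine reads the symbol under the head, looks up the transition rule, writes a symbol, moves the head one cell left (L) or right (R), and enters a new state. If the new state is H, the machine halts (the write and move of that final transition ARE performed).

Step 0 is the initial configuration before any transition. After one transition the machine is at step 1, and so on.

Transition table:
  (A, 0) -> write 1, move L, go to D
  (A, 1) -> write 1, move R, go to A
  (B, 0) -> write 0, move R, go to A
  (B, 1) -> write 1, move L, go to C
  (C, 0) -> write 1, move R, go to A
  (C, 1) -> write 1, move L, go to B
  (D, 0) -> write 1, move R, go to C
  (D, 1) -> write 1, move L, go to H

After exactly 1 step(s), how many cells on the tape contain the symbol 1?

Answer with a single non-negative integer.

Step 1: in state A at pos 0, read 0 -> (A,0)->write 1,move L,goto D. Now: state=D, head=-1, tape[-2..1]=0010 (head:  ^)
Cells containing 1 after step 1: {0} -> 1 cell(s)

Answer: 1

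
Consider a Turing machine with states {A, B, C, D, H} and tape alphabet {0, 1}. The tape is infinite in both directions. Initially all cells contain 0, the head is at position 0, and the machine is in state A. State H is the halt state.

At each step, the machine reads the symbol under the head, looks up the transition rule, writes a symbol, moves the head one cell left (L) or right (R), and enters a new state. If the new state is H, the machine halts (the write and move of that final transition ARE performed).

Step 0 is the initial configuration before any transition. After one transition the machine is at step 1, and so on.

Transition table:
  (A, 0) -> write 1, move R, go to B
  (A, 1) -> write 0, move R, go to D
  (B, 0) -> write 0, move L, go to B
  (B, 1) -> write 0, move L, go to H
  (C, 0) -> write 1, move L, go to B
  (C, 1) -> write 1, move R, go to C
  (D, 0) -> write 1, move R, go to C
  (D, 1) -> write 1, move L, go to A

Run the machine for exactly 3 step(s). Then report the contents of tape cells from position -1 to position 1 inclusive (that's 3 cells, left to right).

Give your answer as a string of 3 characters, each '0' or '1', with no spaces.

Answer: 000

Derivation:
Step 1: in state A at pos 0, read 0 -> (A,0)->write 1,move R,goto B. Now: state=B, head=1, tape[-1..2]=0100 (head:   ^)
Step 2: in state B at pos 1, read 0 -> (B,0)->write 0,move L,goto B. Now: state=B, head=0, tape[-1..2]=0100 (head:  ^)
Step 3: in state B at pos 0, read 1 -> (B,1)->write 0,move L,goto H. Now: state=H, head=-1, tape[-2..2]=00000 (head:  ^)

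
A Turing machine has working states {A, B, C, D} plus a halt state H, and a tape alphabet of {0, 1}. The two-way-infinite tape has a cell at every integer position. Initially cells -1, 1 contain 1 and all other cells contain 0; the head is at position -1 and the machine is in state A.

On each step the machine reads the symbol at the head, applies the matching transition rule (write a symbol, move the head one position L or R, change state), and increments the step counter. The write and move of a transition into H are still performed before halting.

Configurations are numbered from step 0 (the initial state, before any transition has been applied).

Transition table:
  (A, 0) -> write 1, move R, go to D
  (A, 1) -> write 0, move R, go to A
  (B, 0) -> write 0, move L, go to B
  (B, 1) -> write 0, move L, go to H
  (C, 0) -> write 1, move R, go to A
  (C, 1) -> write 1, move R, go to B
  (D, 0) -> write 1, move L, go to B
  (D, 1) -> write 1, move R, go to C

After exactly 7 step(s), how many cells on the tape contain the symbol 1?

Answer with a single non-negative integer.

Step 1: in state A at pos -1, read 1 -> (A,1)->write 0,move R,goto A. Now: state=A, head=0, tape[-2..2]=00010 (head:   ^)
Step 2: in state A at pos 0, read 0 -> (A,0)->write 1,move R,goto D. Now: state=D, head=1, tape[-2..2]=00110 (head:    ^)
Step 3: in state D at pos 1, read 1 -> (D,1)->write 1,move R,goto C. Now: state=C, head=2, tape[-2..3]=001100 (head:     ^)
Step 4: in state C at pos 2, read 0 -> (C,0)->write 1,move R,goto A. Now: state=A, head=3, tape[-2..4]=0011100 (head:      ^)
Step 5: in state A at pos 3, read 0 -> (A,0)->write 1,move R,goto D. Now: state=D, head=4, tape[-2..5]=00111100 (head:       ^)
Step 6: in state D at pos 4, read 0 -> (D,0)->write 1,move L,goto B. Now: state=B, head=3, tape[-2..5]=00111110 (head:      ^)
Step 7: in state B at pos 3, read 1 -> (B,1)->write 0,move L,goto H. Now: state=H, head=2, tape[-2..5]=00111010 (head:     ^)
Cells containing 1 after step 7: {0, 1, 2, 4} -> 4 cell(s)

Answer: 4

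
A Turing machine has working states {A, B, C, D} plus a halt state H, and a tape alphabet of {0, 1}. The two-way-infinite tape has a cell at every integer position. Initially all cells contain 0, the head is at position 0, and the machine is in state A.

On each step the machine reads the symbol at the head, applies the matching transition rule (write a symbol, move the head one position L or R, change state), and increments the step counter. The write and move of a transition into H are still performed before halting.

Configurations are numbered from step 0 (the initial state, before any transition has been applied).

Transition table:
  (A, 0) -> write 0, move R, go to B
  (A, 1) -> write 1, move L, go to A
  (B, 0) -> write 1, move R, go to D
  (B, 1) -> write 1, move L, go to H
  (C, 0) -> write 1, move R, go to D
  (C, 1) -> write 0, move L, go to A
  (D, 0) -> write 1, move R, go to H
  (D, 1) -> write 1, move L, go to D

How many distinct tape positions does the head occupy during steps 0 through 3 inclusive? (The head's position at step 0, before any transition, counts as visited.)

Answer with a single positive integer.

Step 1: in state A at pos 0, read 0 -> (A,0)->write 0,move R,goto B. Now: state=B, head=1, tape[-1..2]=0000 (head:   ^)
Step 2: in state B at pos 1, read 0 -> (B,0)->write 1,move R,goto D. Now: state=D, head=2, tape[-1..3]=00100 (head:    ^)
Step 3: in state D at pos 2, read 0 -> (D,0)->write 1,move R,goto H. Now: state=H, head=3, tape[-1..4]=001100 (head:     ^)
Head positions at steps 0..3: starting at 0, distinct positions visited = {0, 1, 2, 3} -> 4 position(s)

Answer: 4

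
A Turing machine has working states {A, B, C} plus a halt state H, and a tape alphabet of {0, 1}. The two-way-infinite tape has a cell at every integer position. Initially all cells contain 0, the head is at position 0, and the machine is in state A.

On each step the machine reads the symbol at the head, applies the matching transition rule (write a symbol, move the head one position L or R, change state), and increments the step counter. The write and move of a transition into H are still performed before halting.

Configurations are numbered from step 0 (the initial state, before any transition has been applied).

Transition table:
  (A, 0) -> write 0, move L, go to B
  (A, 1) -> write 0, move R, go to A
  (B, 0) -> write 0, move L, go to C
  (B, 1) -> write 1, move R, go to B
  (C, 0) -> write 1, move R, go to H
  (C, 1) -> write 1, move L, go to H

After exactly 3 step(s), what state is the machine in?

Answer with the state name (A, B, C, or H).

Answer: H

Derivation:
Step 1: in state A at pos 0, read 0 -> (A,0)->write 0,move L,goto B. Now: state=B, head=-1, tape[-2..1]=0000 (head:  ^)
Step 2: in state B at pos -1, read 0 -> (B,0)->write 0,move L,goto C. Now: state=C, head=-2, tape[-3..1]=00000 (head:  ^)
Step 3: in state C at pos -2, read 0 -> (C,0)->write 1,move R,goto H. Now: state=H, head=-1, tape[-3..1]=01000 (head:   ^)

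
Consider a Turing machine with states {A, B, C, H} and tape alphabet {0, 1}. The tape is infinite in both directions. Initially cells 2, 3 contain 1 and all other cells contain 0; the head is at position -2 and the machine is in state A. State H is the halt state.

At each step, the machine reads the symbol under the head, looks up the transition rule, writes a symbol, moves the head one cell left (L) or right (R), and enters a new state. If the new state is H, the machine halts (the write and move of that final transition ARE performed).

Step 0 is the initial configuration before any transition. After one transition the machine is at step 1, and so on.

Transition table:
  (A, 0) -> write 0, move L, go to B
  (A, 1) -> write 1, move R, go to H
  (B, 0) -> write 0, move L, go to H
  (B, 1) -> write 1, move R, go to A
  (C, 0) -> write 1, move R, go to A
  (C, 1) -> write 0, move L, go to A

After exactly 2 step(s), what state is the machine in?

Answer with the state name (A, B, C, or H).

Step 1: in state A at pos -2, read 0 -> (A,0)->write 0,move L,goto B. Now: state=B, head=-3, tape[-4..4]=000000110 (head:  ^)
Step 2: in state B at pos -3, read 0 -> (B,0)->write 0,move L,goto H. Now: state=H, head=-4, tape[-5..4]=0000000110 (head:  ^)

Answer: H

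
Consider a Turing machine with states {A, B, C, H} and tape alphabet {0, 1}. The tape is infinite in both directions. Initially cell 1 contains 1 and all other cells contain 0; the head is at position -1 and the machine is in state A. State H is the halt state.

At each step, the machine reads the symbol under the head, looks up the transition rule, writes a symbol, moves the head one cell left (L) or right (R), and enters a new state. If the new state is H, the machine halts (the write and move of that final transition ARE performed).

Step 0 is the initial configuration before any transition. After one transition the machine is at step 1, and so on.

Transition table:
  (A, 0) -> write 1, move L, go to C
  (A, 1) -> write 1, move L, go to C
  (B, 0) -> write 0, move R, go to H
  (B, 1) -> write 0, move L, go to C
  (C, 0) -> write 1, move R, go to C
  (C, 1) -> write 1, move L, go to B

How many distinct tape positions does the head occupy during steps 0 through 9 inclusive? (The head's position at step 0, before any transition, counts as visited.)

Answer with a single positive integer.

Answer: 4

Derivation:
Step 1: in state A at pos -1, read 0 -> (A,0)->write 1,move L,goto C. Now: state=C, head=-2, tape[-3..2]=001010 (head:  ^)
Step 2: in state C at pos -2, read 0 -> (C,0)->write 1,move R,goto C. Now: state=C, head=-1, tape[-3..2]=011010 (head:   ^)
Step 3: in state C at pos -1, read 1 -> (C,1)->write 1,move L,goto B. Now: state=B, head=-2, tape[-3..2]=011010 (head:  ^)
Step 4: in state B at pos -2, read 1 -> (B,1)->write 0,move L,goto C. Now: state=C, head=-3, tape[-4..2]=0001010 (head:  ^)
Step 5: in state C at pos -3, read 0 -> (C,0)->write 1,move R,goto C. Now: state=C, head=-2, tape[-4..2]=0101010 (head:   ^)
Step 6: in state C at pos -2, read 0 -> (C,0)->write 1,move R,goto C. Now: state=C, head=-1, tape[-4..2]=0111010 (head:    ^)
Step 7: in state C at pos -1, read 1 -> (C,1)->write 1,move L,goto B. Now: state=B, head=-2, tape[-4..2]=0111010 (head:   ^)
Step 8: in state B at pos -2, read 1 -> (B,1)->write 0,move L,goto C. Now: state=C, head=-3, tape[-4..2]=0101010 (head:  ^)
Step 9: in state C at pos -3, read 1 -> (C,1)->write 1,move L,goto B. Now: state=B, head=-4, tape[-5..2]=00101010 (head:  ^)
Head positions at steps 0..9: starting at -1, distinct positions visited = {-4, -3, -2, -1} -> 4 position(s)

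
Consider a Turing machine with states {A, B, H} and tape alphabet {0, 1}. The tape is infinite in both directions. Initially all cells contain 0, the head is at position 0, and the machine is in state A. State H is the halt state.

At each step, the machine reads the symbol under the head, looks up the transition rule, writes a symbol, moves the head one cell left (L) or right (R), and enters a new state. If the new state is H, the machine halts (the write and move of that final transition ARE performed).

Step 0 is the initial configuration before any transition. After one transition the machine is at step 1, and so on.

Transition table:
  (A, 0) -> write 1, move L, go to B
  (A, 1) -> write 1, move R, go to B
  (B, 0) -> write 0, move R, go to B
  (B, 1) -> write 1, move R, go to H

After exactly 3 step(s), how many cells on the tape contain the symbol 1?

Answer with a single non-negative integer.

Step 1: in state A at pos 0, read 0 -> (A,0)->write 1,move L,goto B. Now: state=B, head=-1, tape[-2..1]=0010 (head:  ^)
Step 2: in state B at pos -1, read 0 -> (B,0)->write 0,move R,goto B. Now: state=B, head=0, tape[-2..1]=0010 (head:   ^)
Step 3: in state B at pos 0, read 1 -> (B,1)->write 1,move R,goto H. Now: state=H, head=1, tape[-2..2]=00100 (head:    ^)
Cells containing 1 after step 3: {0} -> 1 cell(s)

Answer: 1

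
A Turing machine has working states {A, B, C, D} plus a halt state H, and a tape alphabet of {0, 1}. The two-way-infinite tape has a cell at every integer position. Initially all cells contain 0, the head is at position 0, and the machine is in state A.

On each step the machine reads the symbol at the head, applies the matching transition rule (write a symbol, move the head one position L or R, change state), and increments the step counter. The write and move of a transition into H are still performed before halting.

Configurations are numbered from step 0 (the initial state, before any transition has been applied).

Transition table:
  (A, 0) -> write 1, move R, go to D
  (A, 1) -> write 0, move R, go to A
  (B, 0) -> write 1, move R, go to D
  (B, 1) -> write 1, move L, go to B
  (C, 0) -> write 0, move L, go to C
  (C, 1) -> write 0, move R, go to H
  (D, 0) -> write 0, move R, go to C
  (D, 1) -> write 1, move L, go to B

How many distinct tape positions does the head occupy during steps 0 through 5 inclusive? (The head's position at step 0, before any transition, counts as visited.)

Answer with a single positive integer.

Step 1: in state A at pos 0, read 0 -> (A,0)->write 1,move R,goto D. Now: state=D, head=1, tape[-1..2]=0100 (head:   ^)
Step 2: in state D at pos 1, read 0 -> (D,0)->write 0,move R,goto C. Now: state=C, head=2, tape[-1..3]=01000 (head:    ^)
Step 3: in state C at pos 2, read 0 -> (C,0)->write 0,move L,goto C. Now: state=C, head=1, tape[-1..3]=01000 (head:   ^)
Step 4: in state C at pos 1, read 0 -> (C,0)->write 0,move L,goto C. Now: state=C, head=0, tape[-1..3]=01000 (head:  ^)
Step 5: in state C at pos 0, read 1 -> (C,1)->write 0,move R,goto H. Now: state=H, head=1, tape[-1..3]=00000 (head:   ^)
Head positions at steps 0..5: starting at 0, distinct positions visited = {0, 1, 2} -> 3 position(s)

Answer: 3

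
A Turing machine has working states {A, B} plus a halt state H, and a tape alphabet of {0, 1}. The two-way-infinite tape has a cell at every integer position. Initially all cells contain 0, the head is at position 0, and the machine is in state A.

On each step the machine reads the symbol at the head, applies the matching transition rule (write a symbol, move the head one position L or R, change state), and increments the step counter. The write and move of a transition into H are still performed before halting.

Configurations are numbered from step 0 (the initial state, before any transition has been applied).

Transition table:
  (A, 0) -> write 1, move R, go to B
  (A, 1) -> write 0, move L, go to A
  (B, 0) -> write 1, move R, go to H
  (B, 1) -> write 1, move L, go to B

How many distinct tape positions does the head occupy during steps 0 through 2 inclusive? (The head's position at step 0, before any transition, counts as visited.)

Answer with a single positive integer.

Step 1: in state A at pos 0, read 0 -> (A,0)->write 1,move R,goto B. Now: state=B, head=1, tape[-1..2]=0100 (head:   ^)
Step 2: in state B at pos 1, read 0 -> (B,0)->write 1,move R,goto H. Now: state=H, head=2, tape[-1..3]=01100 (head:    ^)
Head positions at steps 0..2: starting at 0, distinct positions visited = {0, 1, 2} -> 3 position(s)

Answer: 3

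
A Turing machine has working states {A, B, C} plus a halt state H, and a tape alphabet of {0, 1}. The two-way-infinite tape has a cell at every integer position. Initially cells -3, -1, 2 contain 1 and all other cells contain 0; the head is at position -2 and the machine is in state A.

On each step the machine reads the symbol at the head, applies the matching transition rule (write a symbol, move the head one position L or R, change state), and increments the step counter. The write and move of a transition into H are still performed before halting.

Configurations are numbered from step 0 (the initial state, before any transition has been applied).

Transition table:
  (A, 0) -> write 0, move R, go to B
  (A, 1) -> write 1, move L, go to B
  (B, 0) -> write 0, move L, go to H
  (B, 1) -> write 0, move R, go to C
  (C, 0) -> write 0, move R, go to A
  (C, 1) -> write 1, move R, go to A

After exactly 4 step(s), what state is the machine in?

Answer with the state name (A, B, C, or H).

Answer: B

Derivation:
Step 1: in state A at pos -2, read 0 -> (A,0)->write 0,move R,goto B. Now: state=B, head=-1, tape[-4..3]=01010010 (head:    ^)
Step 2: in state B at pos -1, read 1 -> (B,1)->write 0,move R,goto C. Now: state=C, head=0, tape[-4..3]=01000010 (head:     ^)
Step 3: in state C at pos 0, read 0 -> (C,0)->write 0,move R,goto A. Now: state=A, head=1, tape[-4..3]=01000010 (head:      ^)
Step 4: in state A at pos 1, read 0 -> (A,0)->write 0,move R,goto B. Now: state=B, head=2, tape[-4..3]=01000010 (head:       ^)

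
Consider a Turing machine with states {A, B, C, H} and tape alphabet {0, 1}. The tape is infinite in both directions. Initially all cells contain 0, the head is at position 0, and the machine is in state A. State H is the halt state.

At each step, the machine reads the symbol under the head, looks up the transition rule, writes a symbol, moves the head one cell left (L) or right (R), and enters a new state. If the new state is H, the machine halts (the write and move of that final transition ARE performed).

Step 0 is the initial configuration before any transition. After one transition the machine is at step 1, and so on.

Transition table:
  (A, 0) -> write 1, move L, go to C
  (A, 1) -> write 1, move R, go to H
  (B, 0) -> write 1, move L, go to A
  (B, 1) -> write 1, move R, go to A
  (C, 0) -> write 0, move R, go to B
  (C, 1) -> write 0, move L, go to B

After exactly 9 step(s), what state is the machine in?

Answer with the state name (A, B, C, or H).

Step 1: in state A at pos 0, read 0 -> (A,0)->write 1,move L,goto C. Now: state=C, head=-1, tape[-2..1]=0010 (head:  ^)
Step 2: in state C at pos -1, read 0 -> (C,0)->write 0,move R,goto B. Now: state=B, head=0, tape[-2..1]=0010 (head:   ^)
Step 3: in state B at pos 0, read 1 -> (B,1)->write 1,move R,goto A. Now: state=A, head=1, tape[-2..2]=00100 (head:    ^)
Step 4: in state A at pos 1, read 0 -> (A,0)->write 1,move L,goto C. Now: state=C, head=0, tape[-2..2]=00110 (head:   ^)
Step 5: in state C at pos 0, read 1 -> (C,1)->write 0,move L,goto B. Now: state=B, head=-1, tape[-2..2]=00010 (head:  ^)
Step 6: in state B at pos -1, read 0 -> (B,0)->write 1,move L,goto A. Now: state=A, head=-2, tape[-3..2]=001010 (head:  ^)
Step 7: in state A at pos -2, read 0 -> (A,0)->write 1,move L,goto C. Now: state=C, head=-3, tape[-4..2]=0011010 (head:  ^)
Step 8: in state C at pos -3, read 0 -> (C,0)->write 0,move R,goto B. Now: state=B, head=-2, tape[-4..2]=0011010 (head:   ^)
Step 9: in state B at pos -2, read 1 -> (B,1)->write 1,move R,goto A. Now: state=A, head=-1, tape[-4..2]=0011010 (head:    ^)

Answer: A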